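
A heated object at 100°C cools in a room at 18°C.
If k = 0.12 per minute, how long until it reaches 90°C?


From T(t) = T_a + (T₀ - T_a)e^(-kt), set T(t) = 90:
(90 - 18) / (100 - 18) = e^(-0.12t), so t = -ln(0.878)/0.12 ≈ 1.1 minutes.


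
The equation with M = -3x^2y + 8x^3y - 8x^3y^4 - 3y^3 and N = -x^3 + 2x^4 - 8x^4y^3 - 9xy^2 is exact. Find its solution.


Check exactness: ∂M/∂y = -3x^2 + 8x^3 - 32x^3y^3 - 9y^2 and ∂N/∂x = -3x^2 + 8x^3 - 32x^3y^3 - 9y^2; equal, so the equation is exact.
Integrate M with respect to x (treating y as constant): ∫M dx = -x^3y + 2x^4y - 2x^4y^4 - 3xy^3 + h(y).
Differentiate w.r.t. y and set equal to N: all terms match, so h'(y) = 0 and h is a constant absorbed into C.
General solution: -x^3y + 2x^4y - 2x^4y^4 - 3xy^3 = C.


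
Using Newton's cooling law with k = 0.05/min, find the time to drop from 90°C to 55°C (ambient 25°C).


From T(t) = T_a + (T₀ - T_a)e^(-kt), set T(t) = 55:
(55 - 25) / (90 - 25) = e^(-0.05t), so t = -ln(0.462)/0.05 ≈ 15.5 minutes.


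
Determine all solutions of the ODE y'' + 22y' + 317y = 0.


Characteristic equation: r² + 22r + 317 = 0.
Discriminant is negative; roots r = -11 ± 14i (complex conjugate pair).
General solution uses e^(α x)(C₁ cos(β x) + C₂ sin(β x)): y = e^(-11x)(C₁cos(14x) + C₂sin(14x)).


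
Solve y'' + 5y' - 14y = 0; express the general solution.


Characteristic equation: r² + 5r - 14 = 0.
Factor: (r + 7)(r - 2) = 0 ⇒ r = -7, 2 (distinct real).
General solution: y = C₁e^(-7x) + C₂e^(2x).


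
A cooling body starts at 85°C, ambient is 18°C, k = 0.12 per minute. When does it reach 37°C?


From T(t) = T_a + (T₀ - T_a)e^(-kt), set T(t) = 37:
(37 - 18) / (85 - 18) = e^(-0.12t), so t = -ln(0.284)/0.12 ≈ 10.5 minutes.


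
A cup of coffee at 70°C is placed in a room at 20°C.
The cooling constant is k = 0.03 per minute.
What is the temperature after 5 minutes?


Newton's law: dT/dt = -k(T - T_a) has solution T(t) = T_a + (T₀ - T_a)e^(-kt).
Plug in T_a = 20, T₀ = 70, k = 0.03, t = 5: T(5) = 20 + (50)e^(-0.15) ≈ 63.0°C.


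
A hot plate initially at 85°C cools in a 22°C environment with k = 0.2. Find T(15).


Newton's law: dT/dt = -k(T - T_a) has solution T(t) = T_a + (T₀ - T_a)e^(-kt).
Plug in T_a = 22, T₀ = 85, k = 0.2, t = 15: T(15) = 22 + (63)e^(-3.00) ≈ 25.1°C.


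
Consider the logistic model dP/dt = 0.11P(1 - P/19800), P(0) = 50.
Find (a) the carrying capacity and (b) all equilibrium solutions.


Logistic ODE dP/dt = 0.11P(1 - P/19800) has equilibria where dP/dt = 0, i.e. P = 0 or P = 19800.
The coefficient (1 - P/K) = 0 when P = K, identifying K = 19800 as the carrying capacity.
(a) K = 19800; (b) equilibria P = 0 and P = 19800.


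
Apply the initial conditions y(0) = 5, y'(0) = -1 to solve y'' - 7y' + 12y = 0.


Characteristic roots of r² - 7r + 12 = 0 are 4, 3.
General solution y = c₁ e^(4x) + c₂ e^(3x).
Apply y(0) = 5: c₁ + c₂ = 5. Apply y'(0) = -1: 4 c₁ + 3 c₂ = -1.
Solve: c₁ = -16, c₂ = 21.
Particular solution: y = -16e^(4x) + 21e^(3x).


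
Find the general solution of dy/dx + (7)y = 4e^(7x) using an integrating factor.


P(x) = 7 ⇒ μ = e^(7x).
(μ y)' = 4e^(14x) ⇒ μ y = (4/14)e^(14x) + C.
Divide by μ: y = (2/7)e^(7x) + Ce^(-7x).


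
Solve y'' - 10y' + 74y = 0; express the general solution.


Characteristic equation: r² - 10r + 74 = 0.
Discriminant is negative; roots r = 5 ± 7i (complex conjugate pair).
General solution uses e^(α x)(C₁ cos(β x) + C₂ sin(β x)): y = e^(5x)(C₁cos(7x) + C₂sin(7x)).


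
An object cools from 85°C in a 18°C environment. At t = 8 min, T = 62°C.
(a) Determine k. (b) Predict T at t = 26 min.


Newton's law: T(t) = T_a + (T₀ - T_a)e^(-kt).
(a) Use T(8) = 62: (62 - 18)/(85 - 18) = e^(-k·8), so k = -ln(0.657)/8 ≈ 0.0526.
(b) Apply k to t = 26: T(26) = 18 + (67)e^(-1.367) ≈ 35.1°C.


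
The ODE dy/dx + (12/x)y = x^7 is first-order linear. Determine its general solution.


P(x) = 12/x ⇒ μ = x^12.
(x^12 y)' = x^19 ⇒ x^12 y = x^20/(20) + C.
Solve for y: y = (1/20)x^8 + C/x^12.


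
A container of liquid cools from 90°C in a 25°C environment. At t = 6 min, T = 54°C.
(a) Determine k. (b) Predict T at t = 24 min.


Newton's law: T(t) = T_a + (T₀ - T_a)e^(-kt).
(a) Use T(6) = 54: (54 - 25)/(90 - 25) = e^(-k·6), so k = -ln(0.446)/6 ≈ 0.1345.
(b) Apply k to t = 24: T(24) = 25 + (65)e^(-3.228) ≈ 27.6°C.


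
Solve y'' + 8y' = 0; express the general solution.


Characteristic equation: r² + 8r = 0.
Factor: (r + 8)(r - 0) = 0 ⇒ r = -8, 0 (distinct real).
General solution: y = C₁e^(-8x) + C₂.


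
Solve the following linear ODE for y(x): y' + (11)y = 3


P(x) = 11, Q(x) = 3; integrating factor μ = e^(11x).
(μ y)' = 3e^(11x) ⇒ μ y = (3/11)e^(11x) + C.
Divide by μ: y = 3/11 + Ce^(-11x).


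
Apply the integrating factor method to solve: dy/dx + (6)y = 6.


P(x) = 6, Q(x) = 6; integrating factor μ = e^(6x).
(μ y)' = 6e^(6x) ⇒ μ y = e^(6x) + C.
Divide by μ: y = 1 + Ce^(-6x).


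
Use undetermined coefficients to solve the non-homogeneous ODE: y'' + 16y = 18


Homogeneous part: r² + 16 = 0 ⇒ r = ±4i, so y_h = C₁cos(4x) + C₂sin(4x).
Try constant y_p = A; plug in: 16A = 18 ⇒ A = 9/8.
General solution: y = C₁cos(4x) + C₂sin(4x) + 9/8.


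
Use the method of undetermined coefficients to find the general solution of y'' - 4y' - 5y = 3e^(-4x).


Characteristic roots of r² - 4r - 5 = 0 are -1, 5.
y_h = C₁e^(-x) + C₂e^(5x).
Forcing exponent -4 is not a characteristic root; try y_p = Ae^(-4x).
Substitute: A·(16 + (-4)·-4 + (-5)) = A·27 = 3, so A = 1/9.
General solution: y = C₁e^(-x) + C₂e^(5x) + (1/9)e^(-4x).


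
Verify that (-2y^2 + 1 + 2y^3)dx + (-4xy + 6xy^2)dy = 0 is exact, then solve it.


Check exactness: ∂M/∂y = -4y + 6y^2 and ∂N/∂x = -4y + 6y^2; equal, so the equation is exact.
Integrate M with respect to x (treating y as constant): ∫M dx = -2xy^2 + x + 2xy^3 + h(y).
Differentiate w.r.t. y and set equal to N: all terms match, so h'(y) = 0 and h is a constant absorbed into C.
General solution: -2xy^2 + x + 2xy^3 = C.


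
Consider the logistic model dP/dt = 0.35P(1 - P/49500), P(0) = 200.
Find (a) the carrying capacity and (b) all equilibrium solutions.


Logistic ODE dP/dt = 0.35P(1 - P/49500) has equilibria where dP/dt = 0, i.e. P = 0 or P = 49500.
The coefficient (1 - P/K) = 0 when P = K, identifying K = 49500 as the carrying capacity.
(a) K = 49500; (b) equilibria P = 0 and P = 49500.


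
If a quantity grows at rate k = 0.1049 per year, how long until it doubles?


Exponential growth: P(t) = P₀ e^(0.1049t). Set P(t)/P₀ = 2: e^(0.1049t) = 2.
Solve: t = ln(2)/0.1049 ≈ 6.61 years.


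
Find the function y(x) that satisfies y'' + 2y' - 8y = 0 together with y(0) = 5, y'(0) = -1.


Characteristic roots of r² + 2r - 8 = 0 are -4, 2.
General solution y = c₁ e^(-4x) + c₂ e^(2x).
Apply y(0) = 5: c₁ + c₂ = 5. Apply y'(0) = -1: -4 c₁ + 2 c₂ = -1.
Solve: c₁ = 11/6, c₂ = 19/6.
Particular solution: y = (11/6)e^(-4x) + (19/6)e^(2x).


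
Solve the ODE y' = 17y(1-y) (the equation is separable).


Separate: dy/[y(1-y)] = 17 dx.
Partial fractions: 1/[y(1-y)] = 1/y + 1/(1-y).
Integrate: ln|y/(1-y)| = 17x + C₀.
Solve for y: y = 1/(1 + Ce^(-17x)).


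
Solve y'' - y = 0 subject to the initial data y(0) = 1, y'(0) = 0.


Characteristic roots of r² - 1 = 0 are 1, -1.
General solution y = c₁ e^(x) + c₂ e^(-x).
Apply y(0) = 1: c₁ + c₂ = 1. Apply y'(0) = 0: 1 c₁ - 1 c₂ = 0.
Solve: c₁ = 1/2, c₂ = 1/2.
Particular solution: y = (1/2)e^(x) + (1/2)e^(-x).


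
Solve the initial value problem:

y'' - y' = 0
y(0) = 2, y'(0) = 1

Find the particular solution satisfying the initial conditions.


Characteristic roots of r² - r = 0 are 1, 0.
General solution y = c₁ e^(x) + c₂.
Apply y(0) = 2: c₁ + c₂ = 2. Apply y'(0) = 1: 1 c₁ + 0 c₂ = 1.
Solve: c₁ = 1, c₂ = 1.
Particular solution: y = e^(x) + 1.


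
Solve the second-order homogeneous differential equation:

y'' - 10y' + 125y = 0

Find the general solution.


Characteristic equation: r² - 10r + 125 = 0.
Discriminant is negative; roots r = 5 ± 10i (complex conjugate pair).
General solution uses e^(α x)(C₁ cos(β x) + C₂ sin(β x)): y = e^(5x)(C₁cos(10x) + C₂sin(10x)).


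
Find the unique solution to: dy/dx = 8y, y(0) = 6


General solution of y' = 8y is y = Ce^(8x).
Apply y(0) = 6: C = 6.
Particular solution: y = 6e^(8x).


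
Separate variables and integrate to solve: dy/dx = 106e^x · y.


Separate variables: dy/y = 106e^x dx.
Integrate: ln|y| = 106e^x + C₀.
Exponentiate: y = Ce^(106e^x).


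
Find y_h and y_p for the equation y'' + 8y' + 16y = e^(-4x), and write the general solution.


Characteristic polynomial (r + 4)² = 0; repeated root r = -4.
y_h = (C₁ + C₂x)e^(-4x). Forcing matches the repeated root (resonance), so try y_p = Ax² e^(-4x).
Substitute and solve for A: 2A = 1, so A = 1/2.
General solution: y = (C₁ + C₂x + (1/2)x²)e^(-4x).


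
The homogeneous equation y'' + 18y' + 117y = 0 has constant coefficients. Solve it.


Characteristic equation: r² + 18r + 117 = 0.
Discriminant is negative; roots r = -9 ± 6i (complex conjugate pair).
General solution uses e^(α x)(C₁ cos(β x) + C₂ sin(β x)): y = e^(-9x)(C₁cos(6x) + C₂sin(6x)).


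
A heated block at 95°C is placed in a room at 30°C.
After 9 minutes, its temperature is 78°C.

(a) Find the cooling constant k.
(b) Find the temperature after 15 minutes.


Newton's law: T(t) = T_a + (T₀ - T_a)e^(-kt).
(a) Use T(9) = 78: (78 - 30)/(95 - 30) = e^(-k·9), so k = -ln(0.738)/9 ≈ 0.0337.
(b) Apply k to t = 15: T(15) = 30 + (65)e^(-0.505) ≈ 69.2°C.


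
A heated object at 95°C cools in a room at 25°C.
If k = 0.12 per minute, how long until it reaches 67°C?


From T(t) = T_a + (T₀ - T_a)e^(-kt), set T(t) = 67:
(67 - 25) / (95 - 25) = e^(-0.12t), so t = -ln(0.600)/0.12 ≈ 4.3 minutes.


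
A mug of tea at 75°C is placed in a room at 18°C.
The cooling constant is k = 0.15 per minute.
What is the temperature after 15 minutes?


Newton's law: dT/dt = -k(T - T_a) has solution T(t) = T_a + (T₀ - T_a)e^(-kt).
Plug in T_a = 18, T₀ = 75, k = 0.15, t = 15: T(15) = 18 + (57)e^(-2.25) ≈ 24.0°C.


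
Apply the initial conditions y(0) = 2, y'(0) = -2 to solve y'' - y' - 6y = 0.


Characteristic roots of r² - r - 6 = 0 are 3, -2.
General solution y = c₁ e^(3x) + c₂ e^(-2x).
Apply y(0) = 2: c₁ + c₂ = 2. Apply y'(0) = -2: 3 c₁ - 2 c₂ = -2.
Solve: c₁ = 2/5, c₂ = 8/5.
Particular solution: y = (2/5)e^(3x) + (8/5)e^(-2x).


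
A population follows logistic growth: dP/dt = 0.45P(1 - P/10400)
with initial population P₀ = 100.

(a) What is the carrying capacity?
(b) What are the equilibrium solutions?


Logistic ODE dP/dt = 0.45P(1 - P/10400) has equilibria where dP/dt = 0, i.e. P = 0 or P = 10400.
The coefficient (1 - P/K) = 0 when P = K, identifying K = 10400 as the carrying capacity.
(a) K = 10400; (b) equilibria P = 0 and P = 10400.


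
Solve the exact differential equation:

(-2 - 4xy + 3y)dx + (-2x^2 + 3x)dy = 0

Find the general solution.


Check exactness: ∂M/∂y = -4x + 3 and ∂N/∂x = -4x + 3; equal, so the equation is exact.
Integrate M with respect to x (treating y as constant): ∫M dx = -2x - 2x^2y + 3xy + h(y).
Differentiate w.r.t. y and set equal to N: all terms match, so h'(y) = 0 and h is a constant absorbed into C.
General solution: -2x - 2x^2y + 3xy = C.


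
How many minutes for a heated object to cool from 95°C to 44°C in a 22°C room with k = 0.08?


From T(t) = T_a + (T₀ - T_a)e^(-kt), set T(t) = 44:
(44 - 22) / (95 - 22) = e^(-0.08t), so t = -ln(0.301)/0.08 ≈ 15.0 minutes.


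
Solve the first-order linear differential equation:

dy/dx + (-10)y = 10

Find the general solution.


P(x) = -10 ⇒ μ = e^(-10x).
(μ y)' = 10e^(-10x) ⇒ μ y = -e^(-10x) + C.
Divide by μ: y = -1 + Ce^(10x).


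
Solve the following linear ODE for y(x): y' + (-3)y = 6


P(x) = -3 ⇒ μ = e^(-3x).
(μ y)' = 6e^(-3x) ⇒ μ y = -2e^(-3x) + C.
Divide by μ: y = -2 + Ce^(3x).


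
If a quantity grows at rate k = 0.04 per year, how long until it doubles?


Exponential growth: P(t) = P₀ e^(0.04t). Set P(t)/P₀ = 2: e^(0.04t) = 2.
Solve: t = ln(2)/0.04 ≈ 17.33 years.


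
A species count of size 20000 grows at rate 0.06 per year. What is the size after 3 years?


The ODE dP/dt = 0.06P has solution P(t) = P(0)e^(0.06t).
Substitute P(0) = 20000 and t = 3: P(3) = 20000 e^(0.18) ≈ 23944.


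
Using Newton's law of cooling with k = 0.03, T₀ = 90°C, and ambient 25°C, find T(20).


Newton's law: dT/dt = -k(T - T_a) has solution T(t) = T_a + (T₀ - T_a)e^(-kt).
Plug in T_a = 25, T₀ = 90, k = 0.03, t = 20: T(20) = 25 + (65)e^(-0.60) ≈ 60.7°C.


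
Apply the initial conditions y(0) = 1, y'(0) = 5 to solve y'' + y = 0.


Characteristic roots of r² + 1 = 0 are ±1i, so y = C₁cos(x) + C₂sin(x).
Apply y(0) = 1: C₁ = 1. Differentiate and apply y'(0) = 5: 1·C₂ = 5, so C₂ = 5.
Particular solution: y = cos(x) + 5sin(x).


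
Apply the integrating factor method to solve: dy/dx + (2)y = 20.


P(x) = 2, Q(x) = 20; integrating factor μ = e^(2x).
(μ y)' = 20e^(2x) ⇒ μ y = 10e^(2x) + C.
Divide by μ: y = 10 + Ce^(-2x).


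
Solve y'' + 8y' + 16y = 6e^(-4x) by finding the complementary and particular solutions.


Characteristic polynomial (r + 4)² = 0; repeated root r = -4.
y_h = (C₁ + C₂x)e^(-4x). Forcing matches the repeated root (resonance), so try y_p = Ax² e^(-4x).
Substitute and solve for A: 2A = 6, so A = 3.
General solution: y = (C₁ + C₂x + 3x²)e^(-4x).


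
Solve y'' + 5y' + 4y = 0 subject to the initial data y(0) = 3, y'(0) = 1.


Characteristic roots of r² + 5r + 4 = 0 are -1, -4.
General solution y = c₁ e^(-x) + c₂ e^(-4x).
Apply y(0) = 3: c₁ + c₂ = 3. Apply y'(0) = 1: -1 c₁ - 4 c₂ = 1.
Solve: c₁ = 13/3, c₂ = -4/3.
Particular solution: y = (13/3)e^(-x) - (4/3)e^(-4x).


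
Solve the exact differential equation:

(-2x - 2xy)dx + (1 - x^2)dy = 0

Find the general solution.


Check exactness: ∂M/∂y = -2x and ∂N/∂x = -2x; equal, so the equation is exact.
Integrate M with respect to x (treating y as constant): ∫M dx = -x^2 - x^2y + h(y).
Differentiate w.r.t. y and set equal to N: the x-dependent terms already match, leaving h'(y) = 1. Integrate: h(y) = y.
So F(x,y) = y - x^2 - x^2y.
General solution: y - x^2 - x^2y = C.


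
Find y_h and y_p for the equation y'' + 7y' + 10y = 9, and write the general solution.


Characteristic roots of r² + 7r + 10 = 0 are -2, -5.
y_h = C₁e^(-2x) + C₂e^(-5x).
Constant forcing; try y_p = A. Then 10A = 9 ⇒ A = 9/10.
General solution: y = C₁e^(-2x) + C₂e^(-5x) + 9/10.


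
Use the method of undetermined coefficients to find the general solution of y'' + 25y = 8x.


Homogeneous: r² + 25 = 0 ⇒ r = ±5i, y_h = C₁cos(5x) + C₂sin(5x).
Polynomial forcing; try y_p = Ax + B. Then y_p'' + 25 y_p = 25(Ax + B) = 8x, so B = 0 and A = 8/25.
General solution: y = C₁cos(5x) + C₂sin(5x) + (8/25)x.


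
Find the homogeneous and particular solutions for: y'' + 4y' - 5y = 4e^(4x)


Characteristic roots of r² + 4r - 5 = 0 are 1, -5.
y_h = C₁e^(x) + C₂e^(-5x).
Forcing exponent 4 is not a characteristic root; try y_p = Ae^(4x).
Substitute: A·(16 + (4)·4 + (-5)) = A·27 = 4, so A = 4/27.
General solution: y = C₁e^(x) + C₂e^(-5x) + (4/27)e^(4x).


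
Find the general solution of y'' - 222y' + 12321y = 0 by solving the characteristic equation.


Characteristic equation: r² - 222r + 12321 = 0, i.e. (r - 111)² = 0.
Repeated root r = 111; include an x factor for the second linearly independent solution.
General solution: y = (C₁ + C₂x)e^(111x).


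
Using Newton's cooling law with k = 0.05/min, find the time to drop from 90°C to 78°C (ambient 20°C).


From T(t) = T_a + (T₀ - T_a)e^(-kt), set T(t) = 78:
(78 - 20) / (90 - 20) = e^(-0.05t), so t = -ln(0.829)/0.05 ≈ 3.8 minutes.


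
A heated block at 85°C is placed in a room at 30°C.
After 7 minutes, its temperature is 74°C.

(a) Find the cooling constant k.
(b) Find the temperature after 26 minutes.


Newton's law: T(t) = T_a + (T₀ - T_a)e^(-kt).
(a) Use T(7) = 74: (74 - 30)/(85 - 30) = e^(-k·7), so k = -ln(0.800)/7 ≈ 0.0319.
(b) Apply k to t = 26: T(26) = 30 + (55)e^(-0.829) ≈ 54.0°C.


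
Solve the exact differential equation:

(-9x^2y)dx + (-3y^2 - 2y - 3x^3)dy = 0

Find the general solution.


Check exactness: ∂M/∂y = -9x^2 and ∂N/∂x = -9x^2; equal, so the equation is exact.
Integrate M with respect to x (treating y as constant): ∫M dx = -3x^3y + h(y).
Differentiate w.r.t. y and set equal to N: the x-dependent terms already match, leaving h'(y) = -3y^2 - 2y. Integrate: h(y) = -y^3 - y^2.
So F(x,y) = -y^3 - y^2 - 3x^3y.
General solution: -y^3 - y^2 - 3x^3y = C.


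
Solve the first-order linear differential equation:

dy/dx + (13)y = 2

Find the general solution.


P(x) = 13, Q(x) = 2; integrating factor μ = e^(13x).
(μ y)' = 2e^(13x) ⇒ μ y = (2/13)e^(13x) + C.
Divide by μ: y = 2/13 + Ce^(-13x).


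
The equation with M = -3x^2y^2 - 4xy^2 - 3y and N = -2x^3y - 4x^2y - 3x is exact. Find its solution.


Check exactness: ∂M/∂y = -6x^2y - 8xy - 3 and ∂N/∂x = -6x^2y - 8xy - 3; equal, so the equation is exact.
Integrate M with respect to x (treating y as constant): ∫M dx = -x^3y^2 - 2x^2y^2 - 3xy + h(y).
Differentiate w.r.t. y and set equal to N: all terms match, so h'(y) = 0 and h is a constant absorbed into C.
General solution: -x^3y^2 - 2x^2y^2 - 3xy = C.


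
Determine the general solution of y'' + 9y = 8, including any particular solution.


Homogeneous part: r² + 9 = 0 ⇒ r = ±3i, so y_h = C₁cos(3x) + C₂sin(3x).
Try constant y_p = A; plug in: 9A = 8 ⇒ A = 8/9.
General solution: y = C₁cos(3x) + C₂sin(3x) + 8/9.


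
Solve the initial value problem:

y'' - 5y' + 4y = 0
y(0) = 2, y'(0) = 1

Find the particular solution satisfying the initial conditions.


Characteristic roots of r² - 5r + 4 = 0 are 1, 4.
General solution y = c₁ e^(x) + c₂ e^(4x).
Apply y(0) = 2: c₁ + c₂ = 2. Apply y'(0) = 1: 1 c₁ + 4 c₂ = 1.
Solve: c₁ = 7/3, c₂ = -1/3.
Particular solution: y = (7/3)e^(x) - (1/3)e^(4x).


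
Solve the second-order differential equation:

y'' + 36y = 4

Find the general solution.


Homogeneous part: r² + 36 = 0 ⇒ r = ±6i, so y_h = C₁cos(6x) + C₂sin(6x).
Try constant y_p = A; plug in: 36A = 4 ⇒ A = 1/9.
General solution: y = C₁cos(6x) + C₂sin(6x) + 1/9.


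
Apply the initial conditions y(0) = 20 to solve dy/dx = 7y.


General solution of y' = 7y is y = Ce^(7x).
Apply y(0) = 20: C = 20.
Particular solution: y = 20e^(7x).


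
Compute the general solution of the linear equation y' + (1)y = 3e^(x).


P(x) = 1 ⇒ μ = e^(x).
(μ y)' = 3e^(2x) ⇒ μ y = (3/2)e^(2x) + C.
Divide by μ: y = (3/2)e^(x) + Ce^(-x).


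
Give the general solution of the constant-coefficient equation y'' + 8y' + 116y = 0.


Characteristic equation: r² + 8r + 116 = 0.
Discriminant is negative; roots r = -4 ± 10i (complex conjugate pair).
General solution uses e^(α x)(C₁ cos(β x) + C₂ sin(β x)): y = e^(-4x)(C₁cos(10x) + C₂sin(10x)).


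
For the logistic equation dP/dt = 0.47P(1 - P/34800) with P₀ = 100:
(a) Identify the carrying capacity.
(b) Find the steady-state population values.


Logistic ODE dP/dt = 0.47P(1 - P/34800) has equilibria where dP/dt = 0, i.e. P = 0 or P = 34800.
The coefficient (1 - P/K) = 0 when P = K, identifying K = 34800 as the carrying capacity.
(a) K = 34800; (b) equilibria P = 0 and P = 34800.


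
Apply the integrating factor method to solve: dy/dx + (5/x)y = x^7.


P(x) = 5/x ⇒ μ = x^5.
(x^5 y)' = x^12 ⇒ x^5 y = x^13/(13) + C.
Solve for y: y = (1/13)x^8 + C/x^5.


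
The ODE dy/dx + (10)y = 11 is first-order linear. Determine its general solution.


P(x) = 10, Q(x) = 11; integrating factor μ = e^(10x).
(μ y)' = 11e^(10x) ⇒ μ y = (11/10)e^(10x) + C.
Divide by μ: y = 11/10 + Ce^(-10x).


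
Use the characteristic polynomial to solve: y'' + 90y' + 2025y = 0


Characteristic equation: r² + 90r + 2025 = 0, i.e. (r + 45)² = 0.
Repeated root r = -45; include an x factor for the second linearly independent solution.
General solution: y = (C₁ + C₂x)e^(-45x).


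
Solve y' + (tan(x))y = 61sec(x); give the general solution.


P(x) = tan(x) ⇒ μ = e^(∫tan(x)dx) = sec(x).
(sec(x) y)' = 61sec²(x) ⇒ sec(x) y = 61tan(x) + C.
Multiply by cos(x): y = 61sin(x) + C·cos(x).


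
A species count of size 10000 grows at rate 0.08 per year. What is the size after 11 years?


The ODE dP/dt = 0.08P has solution P(t) = P(0)e^(0.08t).
Substitute P(0) = 10000 and t = 11: P(11) = 10000 e^(0.88) ≈ 24109.


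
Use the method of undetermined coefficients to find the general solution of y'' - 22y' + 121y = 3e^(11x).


Characteristic polynomial (r - 11)² = 0; repeated root r = 11.
y_h = (C₁ + C₂x)e^(11x). Forcing matches the repeated root (resonance), so try y_p = Ax² e^(11x).
Substitute and solve for A: 2A = 3, so A = 3/2.
General solution: y = (C₁ + C₂x + (3/2)x²)e^(11x).


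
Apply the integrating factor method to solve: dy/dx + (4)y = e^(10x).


P(x) = 4 ⇒ μ = e^(4x).
(μ y)' = e^(14x) ⇒ μ y = e^(14x)/14 + C.
Divide by μ: y = (1/14)e^(10x) + Ce^(-4x).


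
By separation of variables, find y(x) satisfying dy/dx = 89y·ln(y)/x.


Separate: dy/[y ln(y)] = 89 dx/x.
Substitute u = ln(y): du/u = 89 dx/x.
Integrate: ln|ln(y)| = 89ln|x| + C₀, hence ln(y) = C·x^89.


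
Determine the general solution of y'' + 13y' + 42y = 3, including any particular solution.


Characteristic roots of r² + 13r + 42 = 0 are -6, -7.
y_h = C₁e^(-6x) + C₂e^(-7x).
Constant forcing; try y_p = A. Then 42A = 3 ⇒ A = 1/14.
General solution: y = C₁e^(-6x) + C₂e^(-7x) + 1/14.


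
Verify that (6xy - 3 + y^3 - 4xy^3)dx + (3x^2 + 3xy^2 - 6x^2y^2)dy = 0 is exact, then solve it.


Check exactness: ∂M/∂y = 6x + 3y^2 - 12xy^2 and ∂N/∂x = 6x + 3y^2 - 12xy^2; equal, so the equation is exact.
Integrate M with respect to x (treating y as constant): ∫M dx = 3x^2y - 3x + xy^3 - 2x^2y^3 + h(y).
Differentiate w.r.t. y and set equal to N: all terms match, so h'(y) = 0 and h is a constant absorbed into C.
General solution: 3x^2y - 3x + xy^3 - 2x^2y^3 = C.


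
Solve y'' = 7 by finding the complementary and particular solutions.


Characteristic polynomial (r - 0)² = 0; repeated root r = 0.
y_h = (C₁ + C₂x). Forcing matches the repeated root (resonance), so try y_p = Ax².
Substitute and solve for A: 2A = 7, so A = 7/2.
General solution: y = C₁ + C₂x + (7/2)x².


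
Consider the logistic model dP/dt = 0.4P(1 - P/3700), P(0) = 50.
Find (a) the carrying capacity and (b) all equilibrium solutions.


Logistic ODE dP/dt = 0.4P(1 - P/3700) has equilibria where dP/dt = 0, i.e. P = 0 or P = 3700.
The coefficient (1 - P/K) = 0 when P = K, identifying K = 3700 as the carrying capacity.
(a) K = 3700; (b) equilibria P = 0 and P = 3700.


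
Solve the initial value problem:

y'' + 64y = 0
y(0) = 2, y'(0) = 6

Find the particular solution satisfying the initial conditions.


Characteristic roots of r² + 64 = 0 are ±8i, so y = C₁cos(8x) + C₂sin(8x).
Apply y(0) = 2: C₁ = 2. Differentiate and apply y'(0) = 6: 8·C₂ = 6, so C₂ = 3/4.
Particular solution: y = 2cos(8x) + (3/4)sin(8x).


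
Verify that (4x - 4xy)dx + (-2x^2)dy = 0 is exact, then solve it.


Check exactness: ∂M/∂y = -4x and ∂N/∂x = -4x; equal, so the equation is exact.
Integrate M with respect to x (treating y as constant): ∫M dx = 2x^2 - 2x^2y + h(y).
Differentiate w.r.t. y and set equal to N: all terms match, so h'(y) = 0 and h is a constant absorbed into C.
General solution: 2x^2 - 2x^2y = C.


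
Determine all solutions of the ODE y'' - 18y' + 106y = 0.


Characteristic equation: r² - 18r + 106 = 0.
Discriminant is negative; roots r = 9 ± 5i (complex conjugate pair).
General solution uses e^(α x)(C₁ cos(β x) + C₂ sin(β x)): y = e^(9x)(C₁cos(5x) + C₂sin(5x)).


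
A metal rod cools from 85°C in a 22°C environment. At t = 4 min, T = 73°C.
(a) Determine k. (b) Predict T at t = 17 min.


Newton's law: T(t) = T_a + (T₀ - T_a)e^(-kt).
(a) Use T(4) = 73: (73 - 22)/(85 - 22) = e^(-k·4), so k = -ln(0.810)/4 ≈ 0.0528.
(b) Apply k to t = 17: T(17) = 22 + (63)e^(-0.898) ≈ 47.7°C.


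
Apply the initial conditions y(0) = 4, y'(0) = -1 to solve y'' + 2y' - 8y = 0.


Characteristic roots of r² + 2r - 8 = 0 are -4, 2.
General solution y = c₁ e^(-4x) + c₂ e^(2x).
Apply y(0) = 4: c₁ + c₂ = 4. Apply y'(0) = -1: -4 c₁ + 2 c₂ = -1.
Solve: c₁ = 3/2, c₂ = 5/2.
Particular solution: y = (3/2)e^(-4x) + (5/2)e^(2x).


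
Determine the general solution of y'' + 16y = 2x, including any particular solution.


Homogeneous: r² + 16 = 0 ⇒ r = ±4i, y_h = C₁cos(4x) + C₂sin(4x).
Polynomial forcing; try y_p = Ax + B. Then y_p'' + 16 y_p = 16(Ax + B) = 2x, so B = 0 and A = 1/8.
General solution: y = C₁cos(4x) + C₂sin(4x) + (1/8)x.


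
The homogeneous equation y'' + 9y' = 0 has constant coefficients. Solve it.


Characteristic equation: r² + 9r = 0.
Factor: (r - 0)(r + 9) = 0 ⇒ r = 0, -9 (distinct real).
General solution: y = C₁ + C₂e^(-9x).


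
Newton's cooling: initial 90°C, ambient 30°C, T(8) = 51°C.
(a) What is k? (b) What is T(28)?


Newton's law: T(t) = T_a + (T₀ - T_a)e^(-kt).
(a) Use T(8) = 51: (51 - 30)/(90 - 30) = e^(-k·8), so k = -ln(0.350)/8 ≈ 0.1312.
(b) Apply k to t = 28: T(28) = 30 + (60)e^(-3.674) ≈ 31.5°C.


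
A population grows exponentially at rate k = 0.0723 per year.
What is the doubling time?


Exponential growth: P(t) = P₀ e^(0.0723t). Set P(t)/P₀ = 2: e^(0.0723t) = 2.
Solve: t = ln(2)/0.0723 ≈ 9.59 years.


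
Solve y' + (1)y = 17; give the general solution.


P(x) = 1, Q(x) = 17; integrating factor μ = e^(x).
(μ y)' = 17e^(x) ⇒ μ y = 17e^(x) + C.
Divide by μ: y = 17 + Ce^(-x).


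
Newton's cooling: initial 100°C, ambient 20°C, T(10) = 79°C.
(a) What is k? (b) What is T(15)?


Newton's law: T(t) = T_a + (T₀ - T_a)e^(-kt).
(a) Use T(10) = 79: (79 - 20)/(100 - 20) = e^(-k·10), so k = -ln(0.738)/10 ≈ 0.0304.
(b) Apply k to t = 15: T(15) = 20 + (80)e^(-0.457) ≈ 70.7°C.


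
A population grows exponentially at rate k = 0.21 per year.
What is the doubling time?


Exponential growth: P(t) = P₀ e^(0.21t). Set P(t)/P₀ = 2: e^(0.21t) = 2.
Solve: t = ln(2)/0.21 ≈ 3.30 years.


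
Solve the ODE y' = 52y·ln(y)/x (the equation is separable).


Separate: dy/[y ln(y)] = 52 dx/x.
Substitute u = ln(y): du/u = 52 dx/x.
Integrate: ln|ln(y)| = 52ln|x| + C₀, hence ln(y) = C·x^52.


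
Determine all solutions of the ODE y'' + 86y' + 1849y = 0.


Characteristic equation: r² + 86r + 1849 = 0, i.e. (r + 43)² = 0.
Repeated root r = -43; include an x factor for the second linearly independent solution.
General solution: y = (C₁ + C₂x)e^(-43x).


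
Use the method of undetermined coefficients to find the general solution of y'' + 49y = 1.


Homogeneous part: r² + 49 = 0 ⇒ r = ±7i, so y_h = C₁cos(7x) + C₂sin(7x).
Try constant y_p = A; plug in: 49A = 1 ⇒ A = 1/49.
General solution: y = C₁cos(7x) + C₂sin(7x) + 1/49.


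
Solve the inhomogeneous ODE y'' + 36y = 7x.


Homogeneous: r² + 36 = 0 ⇒ r = ±6i, y_h = C₁cos(6x) + C₂sin(6x).
Polynomial forcing; try y_p = Ax + B. Then y_p'' + 36 y_p = 36(Ax + B) = 7x, so B = 0 and A = 7/36.
General solution: y = C₁cos(6x) + C₂sin(6x) + (7/36)x.


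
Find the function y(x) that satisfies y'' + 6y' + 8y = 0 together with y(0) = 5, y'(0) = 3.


Characteristic roots of r² + 6r + 8 = 0 are -2, -4.
General solution y = c₁ e^(-2x) + c₂ e^(-4x).
Apply y(0) = 5: c₁ + c₂ = 5. Apply y'(0) = 3: -2 c₁ - 4 c₂ = 3.
Solve: c₁ = 23/2, c₂ = -13/2.
Particular solution: y = (23/2)e^(-2x) - (13/2)e^(-4x).


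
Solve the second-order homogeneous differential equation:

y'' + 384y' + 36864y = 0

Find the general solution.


Characteristic equation: r² + 384r + 36864 = 0, i.e. (r + 192)² = 0.
Repeated root r = -192; include an x factor for the second linearly independent solution.
General solution: y = (C₁ + C₂x)e^(-192x).


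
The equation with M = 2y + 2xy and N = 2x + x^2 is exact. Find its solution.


Check exactness: ∂M/∂y = 2 + 2x and ∂N/∂x = 2 + 2x; equal, so the equation is exact.
Integrate M with respect to x (treating y as constant): ∫M dx = 2xy + x^2y + h(y).
Differentiate w.r.t. y and set equal to N: all terms match, so h'(y) = 0 and h is a constant absorbed into C.
General solution: 2xy + x^2y = C.


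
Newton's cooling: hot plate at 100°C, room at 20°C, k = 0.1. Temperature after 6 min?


Newton's law: dT/dt = -k(T - T_a) has solution T(t) = T_a + (T₀ - T_a)e^(-kt).
Plug in T_a = 20, T₀ = 100, k = 0.1, t = 6: T(6) = 20 + (80)e^(-0.60) ≈ 63.9°C.


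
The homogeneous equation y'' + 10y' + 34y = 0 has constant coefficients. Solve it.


Characteristic equation: r² + 10r + 34 = 0.
Discriminant is negative; roots r = -5 ± 3i (complex conjugate pair).
General solution uses e^(α x)(C₁ cos(β x) + C₂ sin(β x)): y = e^(-5x)(C₁cos(3x) + C₂sin(3x)).


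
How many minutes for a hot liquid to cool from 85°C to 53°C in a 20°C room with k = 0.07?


From T(t) = T_a + (T₀ - T_a)e^(-kt), set T(t) = 53:
(53 - 20) / (85 - 20) = e^(-0.07t), so t = -ln(0.508)/0.07 ≈ 9.7 minutes.


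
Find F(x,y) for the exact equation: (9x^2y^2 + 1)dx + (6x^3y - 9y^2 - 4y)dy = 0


Check exactness: ∂M/∂y = 18x^2y and ∂N/∂x = 18x^2y; equal, so the equation is exact.
Integrate M with respect to x (treating y as constant): ∫M dx = 3x^3y^2 + x + h(y).
Differentiate w.r.t. y and set equal to N: the x-dependent terms already match, leaving h'(y) = -9y^2 - 4y. Integrate: h(y) = -3y^3 - 2y^2.
So F(x,y) = 3x^3y^2 - 3y^3 - 2y^2 + x.
General solution: 3x^3y^2 - 3y^3 - 2y^2 + x = C.


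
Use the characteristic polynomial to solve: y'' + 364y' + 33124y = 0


Characteristic equation: r² + 364r + 33124 = 0, i.e. (r + 182)² = 0.
Repeated root r = -182; include an x factor for the second linearly independent solution.
General solution: y = (C₁ + C₂x)e^(-182x).


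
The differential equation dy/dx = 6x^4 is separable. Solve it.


Integrate both sides with respect to x: y = ∫ 6x^4 dx = (6/5)x^5 + C.


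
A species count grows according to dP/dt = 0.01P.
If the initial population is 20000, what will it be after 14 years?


The ODE dP/dt = 0.01P has solution P(t) = P(0)e^(0.01t).
Substitute P(0) = 20000 and t = 14: P(14) = 20000 e^(0.14) ≈ 23005.


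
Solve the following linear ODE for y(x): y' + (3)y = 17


P(x) = 3, Q(x) = 17; integrating factor μ = e^(3x).
(μ y)' = 17e^(3x) ⇒ μ y = (17/3)e^(3x) + C.
Divide by μ: y = 17/3 + Ce^(-3x).


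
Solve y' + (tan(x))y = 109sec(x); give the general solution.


P(x) = tan(x) ⇒ μ = e^(∫tan(x)dx) = sec(x).
(sec(x) y)' = 109sec²(x) ⇒ sec(x) y = 109tan(x) + C.
Multiply by cos(x): y = 109sin(x) + C·cos(x).


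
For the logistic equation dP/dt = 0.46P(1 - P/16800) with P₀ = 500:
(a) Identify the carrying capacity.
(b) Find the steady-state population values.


Logistic ODE dP/dt = 0.46P(1 - P/16800) has equilibria where dP/dt = 0, i.e. P = 0 or P = 16800.
The coefficient (1 - P/K) = 0 when P = K, identifying K = 16800 as the carrying capacity.
(a) K = 16800; (b) equilibria P = 0 and P = 16800.


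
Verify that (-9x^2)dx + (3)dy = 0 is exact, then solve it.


Check exactness: ∂M/∂y = 0 and ∂N/∂x = 0; equal, so the equation is exact.
Integrate M with respect to x (treating y as constant): ∫M dx = -3x^3 + h(y).
Differentiate w.r.t. y and set equal to N: the x-dependent terms already match, leaving h'(y) = 3. Integrate: h(y) = 3y.
So F(x,y) = -3x^3 + 3y.
General solution: -3x^3 + 3y = C.


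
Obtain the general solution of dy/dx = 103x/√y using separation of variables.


Separate: √y dy = 103x dx.
Integrate: (2/3)y^(3/2) = (103/2)x² + C.


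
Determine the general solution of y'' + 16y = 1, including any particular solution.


Homogeneous part: r² + 16 = 0 ⇒ r = ±4i, so y_h = C₁cos(4x) + C₂sin(4x).
Try constant y_p = A; plug in: 16A = 1 ⇒ A = 1/16.
General solution: y = C₁cos(4x) + C₂sin(4x) + 1/16.


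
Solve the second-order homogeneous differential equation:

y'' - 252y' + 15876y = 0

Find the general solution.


Characteristic equation: r² - 252r + 15876 = 0, i.e. (r - 126)² = 0.
Repeated root r = 126; include an x factor for the second linearly independent solution.
General solution: y = (C₁ + C₂x)e^(126x).


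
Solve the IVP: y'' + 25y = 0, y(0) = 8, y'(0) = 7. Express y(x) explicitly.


Characteristic roots of r² + 25 = 0 are ±5i, so y = C₁cos(5x) + C₂sin(5x).
Apply y(0) = 8: C₁ = 8. Differentiate and apply y'(0) = 7: 5·C₂ = 7, so C₂ = 7/5.
Particular solution: y = 8cos(5x) + (7/5)sin(5x).


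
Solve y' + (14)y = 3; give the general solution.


P(x) = 14, Q(x) = 3; integrating factor μ = e^(14x).
(μ y)' = 3e^(14x) ⇒ μ y = (3/14)e^(14x) + C.
Divide by μ: y = 3/14 + Ce^(-14x).


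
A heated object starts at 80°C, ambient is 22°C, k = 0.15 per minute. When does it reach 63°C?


From T(t) = T_a + (T₀ - T_a)e^(-kt), set T(t) = 63:
(63 - 22) / (80 - 22) = e^(-0.15t), so t = -ln(0.707)/0.15 ≈ 2.3 minutes.


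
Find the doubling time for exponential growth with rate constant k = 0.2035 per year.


Exponential growth: P(t) = P₀ e^(0.2035t). Set P(t)/P₀ = 2: e^(0.2035t) = 2.
Solve: t = ln(2)/0.2035 ≈ 3.41 years.


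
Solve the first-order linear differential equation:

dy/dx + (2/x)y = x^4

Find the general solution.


P(x) = 2/x ⇒ μ = x^2.
(x^2 y)' = x^2·x^4 = x^6.
Integrate: x^2 y = x^7/(7) + C.
Solve for y: y = (1/7)x^5 + C/x^2.


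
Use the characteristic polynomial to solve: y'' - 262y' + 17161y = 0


Characteristic equation: r² - 262r + 17161 = 0, i.e. (r - 131)² = 0.
Repeated root r = 131; include an x factor for the second linearly independent solution.
General solution: y = (C₁ + C₂x)e^(131x).


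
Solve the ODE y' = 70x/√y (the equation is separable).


Separate: √y dy = 70x dx.
Integrate: (2/3)y^(3/2) = 35x² + C.


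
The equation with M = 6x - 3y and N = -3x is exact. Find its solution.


Check exactness: ∂M/∂y = -3 and ∂N/∂x = -3; equal, so the equation is exact.
Integrate M with respect to x (treating y as constant): ∫M dx = 3x^2 - 3xy + h(y).
Differentiate w.r.t. y and set equal to N: all terms match, so h'(y) = 0 and h is a constant absorbed into C.
General solution: 3x^2 - 3xy = C.


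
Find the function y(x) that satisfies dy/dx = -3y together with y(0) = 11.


General solution of y' = -3y is y = Ce^(-3x).
Apply y(0) = 11: C = 11.
Particular solution: y = 11e^(-3x).


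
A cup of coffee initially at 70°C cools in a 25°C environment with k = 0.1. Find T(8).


Newton's law: dT/dt = -k(T - T_a) has solution T(t) = T_a + (T₀ - T_a)e^(-kt).
Plug in T_a = 25, T₀ = 70, k = 0.1, t = 8: T(8) = 25 + (45)e^(-0.80) ≈ 45.2°C.


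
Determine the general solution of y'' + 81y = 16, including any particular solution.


Homogeneous part: r² + 81 = 0 ⇒ r = ±9i, so y_h = C₁cos(9x) + C₂sin(9x).
Try constant y_p = A; plug in: 81A = 16 ⇒ A = 16/81.
General solution: y = C₁cos(9x) + C₂sin(9x) + 16/81.


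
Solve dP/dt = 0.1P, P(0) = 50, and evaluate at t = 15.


The ODE dP/dt = 0.1P has solution P(t) = P(0)e^(0.1t).
Substitute P(0) = 50 and t = 15: P(15) = 50 e^(1.50) ≈ 224.


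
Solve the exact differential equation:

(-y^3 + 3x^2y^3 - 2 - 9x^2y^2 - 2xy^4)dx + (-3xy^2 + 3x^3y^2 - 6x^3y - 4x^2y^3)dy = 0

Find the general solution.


Check exactness: ∂M/∂y = -3y^2 + 9x^2y^2 - 18x^2y - 8xy^3 and ∂N/∂x = -3y^2 + 9x^2y^2 - 18x^2y - 8xy^3; equal, so the equation is exact.
Integrate M with respect to x (treating y as constant): ∫M dx = -xy^3 + x^3y^3 - 2x - 3x^3y^2 - x^2y^4 + h(y).
Differentiate w.r.t. y and set equal to N: all terms match, so h'(y) = 0 and h is a constant absorbed into C.
General solution: -xy^3 + x^3y^3 - 2x - 3x^3y^2 - x^2y^4 = C.


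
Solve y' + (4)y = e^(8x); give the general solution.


P(x) = 4 ⇒ μ = e^(4x).
(μ y)' = e^(12x) ⇒ μ y = e^(12x)/12 + C.
Divide by μ: y = (1/12)e^(8x) + Ce^(-4x).


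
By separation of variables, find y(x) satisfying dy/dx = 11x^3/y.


Separate variables: y dy = 11x^3 dx.
Integrate both sides: y²/2 = (11/4)x^4 + C₀.
Multiply by 2: y² = (11/2)x^4 + C.


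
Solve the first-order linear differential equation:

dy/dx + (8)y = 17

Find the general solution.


P(x) = 8, Q(x) = 17; integrating factor μ = e^(8x).
(μ y)' = 17e^(8x) ⇒ μ y = (17/8)e^(8x) + C.
Divide by μ: y = 17/8 + Ce^(-8x).


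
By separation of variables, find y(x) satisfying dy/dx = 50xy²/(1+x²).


Separate: dy/y² = 50x/(1+x²) dx.
Integrate LHS: ∫ dy/y² = -1/y.
Integrate RHS via u = 1+x²: 25ln(1+x²) + C.
Result: -1/y = 25ln(1+x²) + C.


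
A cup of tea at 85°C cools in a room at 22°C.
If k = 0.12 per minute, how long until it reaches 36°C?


From T(t) = T_a + (T₀ - T_a)e^(-kt), set T(t) = 36:
(36 - 22) / (85 - 22) = e^(-0.12t), so t = -ln(0.222)/0.12 ≈ 12.5 minutes.


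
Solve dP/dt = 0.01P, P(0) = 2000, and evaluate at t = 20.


The ODE dP/dt = 0.01P has solution P(t) = P(0)e^(0.01t).
Substitute P(0) = 2000 and t = 20: P(20) = 2000 e^(0.20) ≈ 2443.


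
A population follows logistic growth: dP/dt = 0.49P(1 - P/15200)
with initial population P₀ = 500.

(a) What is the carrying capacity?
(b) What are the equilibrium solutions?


Logistic ODE dP/dt = 0.49P(1 - P/15200) has equilibria where dP/dt = 0, i.e. P = 0 or P = 15200.
The coefficient (1 - P/K) = 0 when P = K, identifying K = 15200 as the carrying capacity.
(a) K = 15200; (b) equilibria P = 0 and P = 15200.


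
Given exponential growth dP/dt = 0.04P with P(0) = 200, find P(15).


The ODE dP/dt = 0.04P has solution P(t) = P(0)e^(0.04t).
Substitute P(0) = 200 and t = 15: P(15) = 200 e^(0.60) ≈ 364.


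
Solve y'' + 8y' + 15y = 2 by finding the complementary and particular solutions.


Characteristic roots of r² + 8r + 15 = 0 are -5, -3.
y_h = C₁e^(-5x) + C₂e^(-3x).
Forcing exponent 0 is not a characteristic root; try y_p = A.
Substitute: A·(0 + (8)·0 + (15)) = A·15 = 2, so A = 2/15.
General solution: y = C₁e^(-5x) + C₂e^(-3x) + 2/15.


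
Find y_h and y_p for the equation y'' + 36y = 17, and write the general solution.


Homogeneous part: r² + 36 = 0 ⇒ r = ±6i, so y_h = C₁cos(6x) + C₂sin(6x).
Try constant y_p = A; plug in: 36A = 17 ⇒ A = 17/36.
General solution: y = C₁cos(6x) + C₂sin(6x) + 17/36.


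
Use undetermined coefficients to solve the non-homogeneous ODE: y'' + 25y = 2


Homogeneous part: r² + 25 = 0 ⇒ r = ±5i, so y_h = C₁cos(5x) + C₂sin(5x).
Try constant y_p = A; plug in: 25A = 2 ⇒ A = 2/25.
General solution: y = C₁cos(5x) + C₂sin(5x) + 2/25.


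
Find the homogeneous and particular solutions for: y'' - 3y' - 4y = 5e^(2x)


Characteristic roots of r² - 3r - 4 = 0 are -1, 4.
y_h = C₁e^(-x) + C₂e^(4x).
Forcing exponent 2 is not a characteristic root; try y_p = Ae^(2x).
Substitute: A·(4 + (-3)·2 + (-4)) = A·-6 = 5, so A = -5/6.
General solution: y = C₁e^(-x) + C₂e^(4x) - (5/6)e^(2x).


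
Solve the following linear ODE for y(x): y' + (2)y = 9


P(x) = 2, Q(x) = 9; integrating factor μ = e^(2x).
(μ y)' = 9e^(2x) ⇒ μ y = (9/2)e^(2x) + C.
Divide by μ: y = 9/2 + Ce^(-2x).
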